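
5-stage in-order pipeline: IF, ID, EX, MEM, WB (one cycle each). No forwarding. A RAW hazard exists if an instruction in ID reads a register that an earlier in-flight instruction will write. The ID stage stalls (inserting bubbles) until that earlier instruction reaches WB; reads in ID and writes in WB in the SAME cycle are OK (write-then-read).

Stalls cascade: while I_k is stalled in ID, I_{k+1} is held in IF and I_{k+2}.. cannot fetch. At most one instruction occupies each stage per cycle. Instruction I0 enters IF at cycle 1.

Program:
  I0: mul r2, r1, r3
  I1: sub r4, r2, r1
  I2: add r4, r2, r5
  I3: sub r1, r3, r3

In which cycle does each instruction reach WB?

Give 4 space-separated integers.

Answer: 5 8 9 10

Derivation:
I0 mul r2 <- r1,r3: IF@1 ID@2 stall=0 (-) EX@3 MEM@4 WB@5
I1 sub r4 <- r2,r1: IF@2 ID@3 stall=2 (RAW on I0.r2 (WB@5)) EX@6 MEM@7 WB@8
I2 add r4 <- r2,r5: IF@3 ID@6 stall=0 (-) EX@7 MEM@8 WB@9
I3 sub r1 <- r3,r3: IF@6 ID@7 stall=0 (-) EX@8 MEM@9 WB@10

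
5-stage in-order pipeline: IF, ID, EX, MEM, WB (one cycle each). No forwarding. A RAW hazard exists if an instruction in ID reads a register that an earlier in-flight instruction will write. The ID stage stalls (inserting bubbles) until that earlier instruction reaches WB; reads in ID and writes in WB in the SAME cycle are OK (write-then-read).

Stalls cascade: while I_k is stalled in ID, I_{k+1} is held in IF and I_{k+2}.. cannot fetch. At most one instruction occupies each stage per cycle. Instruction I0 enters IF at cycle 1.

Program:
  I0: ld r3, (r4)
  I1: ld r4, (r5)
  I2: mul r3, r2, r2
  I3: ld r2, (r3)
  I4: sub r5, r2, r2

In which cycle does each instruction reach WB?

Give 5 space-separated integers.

Answer: 5 6 7 10 13

Derivation:
I0 ld r3 <- r4: IF@1 ID@2 stall=0 (-) EX@3 MEM@4 WB@5
I1 ld r4 <- r5: IF@2 ID@3 stall=0 (-) EX@4 MEM@5 WB@6
I2 mul r3 <- r2,r2: IF@3 ID@4 stall=0 (-) EX@5 MEM@6 WB@7
I3 ld r2 <- r3: IF@4 ID@5 stall=2 (RAW on I2.r3 (WB@7)) EX@8 MEM@9 WB@10
I4 sub r5 <- r2,r2: IF@5 ID@8 stall=2 (RAW on I3.r2 (WB@10)) EX@11 MEM@12 WB@13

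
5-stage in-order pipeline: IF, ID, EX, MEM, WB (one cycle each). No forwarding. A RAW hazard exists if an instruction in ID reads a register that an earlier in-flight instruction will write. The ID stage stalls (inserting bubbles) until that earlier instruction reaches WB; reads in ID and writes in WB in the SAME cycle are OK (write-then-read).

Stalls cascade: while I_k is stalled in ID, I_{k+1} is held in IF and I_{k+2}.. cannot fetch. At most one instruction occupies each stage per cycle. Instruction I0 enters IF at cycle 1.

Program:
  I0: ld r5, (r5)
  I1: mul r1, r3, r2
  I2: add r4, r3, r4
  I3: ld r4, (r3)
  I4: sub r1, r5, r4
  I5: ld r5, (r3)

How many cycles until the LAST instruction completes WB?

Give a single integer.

Answer: 12

Derivation:
I0 ld r5 <- r5: IF@1 ID@2 stall=0 (-) EX@3 MEM@4 WB@5
I1 mul r1 <- r3,r2: IF@2 ID@3 stall=0 (-) EX@4 MEM@5 WB@6
I2 add r4 <- r3,r4: IF@3 ID@4 stall=0 (-) EX@5 MEM@6 WB@7
I3 ld r4 <- r3: IF@4 ID@5 stall=0 (-) EX@6 MEM@7 WB@8
I4 sub r1 <- r5,r4: IF@5 ID@6 stall=2 (RAW on I3.r4 (WB@8)) EX@9 MEM@10 WB@11
I5 ld r5 <- r3: IF@6 ID@9 stall=0 (-) EX@10 MEM@11 WB@12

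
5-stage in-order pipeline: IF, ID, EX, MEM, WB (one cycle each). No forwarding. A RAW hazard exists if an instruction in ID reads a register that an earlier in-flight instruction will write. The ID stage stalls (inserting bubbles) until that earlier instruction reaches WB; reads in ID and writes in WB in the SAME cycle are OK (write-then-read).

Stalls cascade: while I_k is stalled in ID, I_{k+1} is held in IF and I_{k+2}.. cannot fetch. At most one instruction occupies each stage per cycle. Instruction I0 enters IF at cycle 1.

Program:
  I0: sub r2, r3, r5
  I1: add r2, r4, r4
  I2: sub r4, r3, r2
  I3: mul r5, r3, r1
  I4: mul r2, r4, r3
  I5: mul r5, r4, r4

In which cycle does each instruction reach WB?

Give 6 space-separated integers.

Answer: 5 6 9 10 12 13

Derivation:
I0 sub r2 <- r3,r5: IF@1 ID@2 stall=0 (-) EX@3 MEM@4 WB@5
I1 add r2 <- r4,r4: IF@2 ID@3 stall=0 (-) EX@4 MEM@5 WB@6
I2 sub r4 <- r3,r2: IF@3 ID@4 stall=2 (RAW on I1.r2 (WB@6)) EX@7 MEM@8 WB@9
I3 mul r5 <- r3,r1: IF@4 ID@7 stall=0 (-) EX@8 MEM@9 WB@10
I4 mul r2 <- r4,r3: IF@7 ID@8 stall=1 (RAW on I2.r4 (WB@9)) EX@10 MEM@11 WB@12
I5 mul r5 <- r4,r4: IF@8 ID@10 stall=0 (-) EX@11 MEM@12 WB@13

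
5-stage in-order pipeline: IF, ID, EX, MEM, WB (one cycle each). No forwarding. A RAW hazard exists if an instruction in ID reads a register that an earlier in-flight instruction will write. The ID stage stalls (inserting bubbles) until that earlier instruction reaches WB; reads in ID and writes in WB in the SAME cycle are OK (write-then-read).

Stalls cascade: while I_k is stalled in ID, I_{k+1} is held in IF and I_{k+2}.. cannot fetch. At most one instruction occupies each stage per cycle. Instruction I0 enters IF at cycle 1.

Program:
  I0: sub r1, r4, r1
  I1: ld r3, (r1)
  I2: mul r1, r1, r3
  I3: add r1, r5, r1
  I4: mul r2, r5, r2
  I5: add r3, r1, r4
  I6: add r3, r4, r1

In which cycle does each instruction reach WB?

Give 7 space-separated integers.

Answer: 5 8 11 14 15 17 18

Derivation:
I0 sub r1 <- r4,r1: IF@1 ID@2 stall=0 (-) EX@3 MEM@4 WB@5
I1 ld r3 <- r1: IF@2 ID@3 stall=2 (RAW on I0.r1 (WB@5)) EX@6 MEM@7 WB@8
I2 mul r1 <- r1,r3: IF@3 ID@6 stall=2 (RAW on I1.r3 (WB@8)) EX@9 MEM@10 WB@11
I3 add r1 <- r5,r1: IF@6 ID@9 stall=2 (RAW on I2.r1 (WB@11)) EX@12 MEM@13 WB@14
I4 mul r2 <- r5,r2: IF@9 ID@12 stall=0 (-) EX@13 MEM@14 WB@15
I5 add r3 <- r1,r4: IF@12 ID@13 stall=1 (RAW on I3.r1 (WB@14)) EX@15 MEM@16 WB@17
I6 add r3 <- r4,r1: IF@13 ID@15 stall=0 (-) EX@16 MEM@17 WB@18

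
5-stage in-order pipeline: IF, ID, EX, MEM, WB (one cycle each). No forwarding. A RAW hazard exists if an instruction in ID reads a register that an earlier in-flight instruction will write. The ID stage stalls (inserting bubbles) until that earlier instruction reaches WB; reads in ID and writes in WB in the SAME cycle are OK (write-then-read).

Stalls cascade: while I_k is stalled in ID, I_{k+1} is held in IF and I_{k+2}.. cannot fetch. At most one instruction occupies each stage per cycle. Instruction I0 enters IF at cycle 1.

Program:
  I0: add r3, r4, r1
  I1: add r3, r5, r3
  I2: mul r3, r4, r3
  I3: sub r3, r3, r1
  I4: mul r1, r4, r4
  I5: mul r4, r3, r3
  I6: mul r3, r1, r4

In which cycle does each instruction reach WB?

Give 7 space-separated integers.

Answer: 5 8 11 14 15 17 20

Derivation:
I0 add r3 <- r4,r1: IF@1 ID@2 stall=0 (-) EX@3 MEM@4 WB@5
I1 add r3 <- r5,r3: IF@2 ID@3 stall=2 (RAW on I0.r3 (WB@5)) EX@6 MEM@7 WB@8
I2 mul r3 <- r4,r3: IF@3 ID@6 stall=2 (RAW on I1.r3 (WB@8)) EX@9 MEM@10 WB@11
I3 sub r3 <- r3,r1: IF@6 ID@9 stall=2 (RAW on I2.r3 (WB@11)) EX@12 MEM@13 WB@14
I4 mul r1 <- r4,r4: IF@9 ID@12 stall=0 (-) EX@13 MEM@14 WB@15
I5 mul r4 <- r3,r3: IF@12 ID@13 stall=1 (RAW on I3.r3 (WB@14)) EX@15 MEM@16 WB@17
I6 mul r3 <- r1,r4: IF@13 ID@15 stall=2 (RAW on I5.r4 (WB@17)) EX@18 MEM@19 WB@20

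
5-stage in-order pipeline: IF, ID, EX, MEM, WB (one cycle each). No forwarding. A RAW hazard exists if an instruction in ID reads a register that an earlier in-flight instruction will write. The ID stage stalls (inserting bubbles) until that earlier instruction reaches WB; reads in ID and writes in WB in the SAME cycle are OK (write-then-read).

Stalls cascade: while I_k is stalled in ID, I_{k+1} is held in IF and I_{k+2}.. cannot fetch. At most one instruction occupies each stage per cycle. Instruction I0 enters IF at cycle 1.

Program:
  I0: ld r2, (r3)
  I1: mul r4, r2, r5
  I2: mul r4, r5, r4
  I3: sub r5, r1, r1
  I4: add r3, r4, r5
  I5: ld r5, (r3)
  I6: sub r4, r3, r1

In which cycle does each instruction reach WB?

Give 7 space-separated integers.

I0 ld r2 <- r3: IF@1 ID@2 stall=0 (-) EX@3 MEM@4 WB@5
I1 mul r4 <- r2,r5: IF@2 ID@3 stall=2 (RAW on I0.r2 (WB@5)) EX@6 MEM@7 WB@8
I2 mul r4 <- r5,r4: IF@3 ID@6 stall=2 (RAW on I1.r4 (WB@8)) EX@9 MEM@10 WB@11
I3 sub r5 <- r1,r1: IF@6 ID@9 stall=0 (-) EX@10 MEM@11 WB@12
I4 add r3 <- r4,r5: IF@9 ID@10 stall=2 (RAW on I3.r5 (WB@12)) EX@13 MEM@14 WB@15
I5 ld r5 <- r3: IF@10 ID@13 stall=2 (RAW on I4.r3 (WB@15)) EX@16 MEM@17 WB@18
I6 sub r4 <- r3,r1: IF@13 ID@16 stall=0 (-) EX@17 MEM@18 WB@19

Answer: 5 8 11 12 15 18 19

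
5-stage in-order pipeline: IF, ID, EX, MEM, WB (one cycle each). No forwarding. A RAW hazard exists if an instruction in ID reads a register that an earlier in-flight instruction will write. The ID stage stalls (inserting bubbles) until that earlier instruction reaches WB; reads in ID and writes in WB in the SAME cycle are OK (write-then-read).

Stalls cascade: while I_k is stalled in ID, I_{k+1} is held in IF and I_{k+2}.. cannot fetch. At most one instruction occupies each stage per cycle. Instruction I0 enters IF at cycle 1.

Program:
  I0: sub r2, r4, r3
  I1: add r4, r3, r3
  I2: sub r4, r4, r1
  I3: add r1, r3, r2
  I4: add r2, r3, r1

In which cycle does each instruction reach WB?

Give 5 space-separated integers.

Answer: 5 6 9 10 13

Derivation:
I0 sub r2 <- r4,r3: IF@1 ID@2 stall=0 (-) EX@3 MEM@4 WB@5
I1 add r4 <- r3,r3: IF@2 ID@3 stall=0 (-) EX@4 MEM@5 WB@6
I2 sub r4 <- r4,r1: IF@3 ID@4 stall=2 (RAW on I1.r4 (WB@6)) EX@7 MEM@8 WB@9
I3 add r1 <- r3,r2: IF@4 ID@7 stall=0 (-) EX@8 MEM@9 WB@10
I4 add r2 <- r3,r1: IF@7 ID@8 stall=2 (RAW on I3.r1 (WB@10)) EX@11 MEM@12 WB@13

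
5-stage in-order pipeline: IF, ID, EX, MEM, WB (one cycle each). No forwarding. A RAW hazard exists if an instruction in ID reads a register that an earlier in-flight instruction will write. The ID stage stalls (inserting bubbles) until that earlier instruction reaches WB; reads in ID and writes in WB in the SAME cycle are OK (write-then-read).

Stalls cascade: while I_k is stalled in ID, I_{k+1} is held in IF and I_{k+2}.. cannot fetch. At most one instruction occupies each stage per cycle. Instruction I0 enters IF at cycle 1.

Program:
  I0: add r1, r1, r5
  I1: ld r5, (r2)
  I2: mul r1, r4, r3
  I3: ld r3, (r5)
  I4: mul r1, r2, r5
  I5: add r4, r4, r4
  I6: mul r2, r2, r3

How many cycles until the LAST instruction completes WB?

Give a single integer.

I0 add r1 <- r1,r5: IF@1 ID@2 stall=0 (-) EX@3 MEM@4 WB@5
I1 ld r5 <- r2: IF@2 ID@3 stall=0 (-) EX@4 MEM@5 WB@6
I2 mul r1 <- r4,r3: IF@3 ID@4 stall=0 (-) EX@5 MEM@6 WB@7
I3 ld r3 <- r5: IF@4 ID@5 stall=1 (RAW on I1.r5 (WB@6)) EX@7 MEM@8 WB@9
I4 mul r1 <- r2,r5: IF@5 ID@7 stall=0 (-) EX@8 MEM@9 WB@10
I5 add r4 <- r4,r4: IF@7 ID@8 stall=0 (-) EX@9 MEM@10 WB@11
I6 mul r2 <- r2,r3: IF@8 ID@9 stall=0 (-) EX@10 MEM@11 WB@12

Answer: 12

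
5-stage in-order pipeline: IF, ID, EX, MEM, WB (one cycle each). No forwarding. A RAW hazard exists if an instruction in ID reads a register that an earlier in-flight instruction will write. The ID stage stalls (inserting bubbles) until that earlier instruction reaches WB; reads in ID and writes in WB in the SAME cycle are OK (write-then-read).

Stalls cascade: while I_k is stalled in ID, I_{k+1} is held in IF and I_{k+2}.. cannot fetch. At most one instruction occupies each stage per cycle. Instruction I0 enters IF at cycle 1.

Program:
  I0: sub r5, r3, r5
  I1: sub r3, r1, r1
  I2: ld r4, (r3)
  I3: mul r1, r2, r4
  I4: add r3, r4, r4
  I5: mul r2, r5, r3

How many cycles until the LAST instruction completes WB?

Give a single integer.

Answer: 16

Derivation:
I0 sub r5 <- r3,r5: IF@1 ID@2 stall=0 (-) EX@3 MEM@4 WB@5
I1 sub r3 <- r1,r1: IF@2 ID@3 stall=0 (-) EX@4 MEM@5 WB@6
I2 ld r4 <- r3: IF@3 ID@4 stall=2 (RAW on I1.r3 (WB@6)) EX@7 MEM@8 WB@9
I3 mul r1 <- r2,r4: IF@4 ID@7 stall=2 (RAW on I2.r4 (WB@9)) EX@10 MEM@11 WB@12
I4 add r3 <- r4,r4: IF@7 ID@10 stall=0 (-) EX@11 MEM@12 WB@13
I5 mul r2 <- r5,r3: IF@10 ID@11 stall=2 (RAW on I4.r3 (WB@13)) EX@14 MEM@15 WB@16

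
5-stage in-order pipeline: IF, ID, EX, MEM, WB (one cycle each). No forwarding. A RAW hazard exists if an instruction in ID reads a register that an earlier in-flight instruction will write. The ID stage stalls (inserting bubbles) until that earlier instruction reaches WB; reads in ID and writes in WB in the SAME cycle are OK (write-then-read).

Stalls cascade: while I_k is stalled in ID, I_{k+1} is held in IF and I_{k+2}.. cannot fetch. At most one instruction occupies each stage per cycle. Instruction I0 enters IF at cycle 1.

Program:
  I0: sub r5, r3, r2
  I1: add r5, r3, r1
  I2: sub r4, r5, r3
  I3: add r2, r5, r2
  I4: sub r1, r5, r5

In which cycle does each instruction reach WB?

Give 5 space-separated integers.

I0 sub r5 <- r3,r2: IF@1 ID@2 stall=0 (-) EX@3 MEM@4 WB@5
I1 add r5 <- r3,r1: IF@2 ID@3 stall=0 (-) EX@4 MEM@5 WB@6
I2 sub r4 <- r5,r3: IF@3 ID@4 stall=2 (RAW on I1.r5 (WB@6)) EX@7 MEM@8 WB@9
I3 add r2 <- r5,r2: IF@4 ID@7 stall=0 (-) EX@8 MEM@9 WB@10
I4 sub r1 <- r5,r5: IF@7 ID@8 stall=0 (-) EX@9 MEM@10 WB@11

Answer: 5 6 9 10 11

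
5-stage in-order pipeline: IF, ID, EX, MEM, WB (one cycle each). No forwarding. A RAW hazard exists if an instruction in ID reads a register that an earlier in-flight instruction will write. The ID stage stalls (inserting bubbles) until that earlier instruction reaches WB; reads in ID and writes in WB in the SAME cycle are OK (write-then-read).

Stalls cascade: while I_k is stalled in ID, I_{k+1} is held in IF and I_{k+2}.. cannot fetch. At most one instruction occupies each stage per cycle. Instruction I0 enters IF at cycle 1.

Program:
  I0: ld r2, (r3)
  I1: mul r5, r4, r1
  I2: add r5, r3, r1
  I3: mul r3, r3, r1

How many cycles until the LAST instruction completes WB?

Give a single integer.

Answer: 8

Derivation:
I0 ld r2 <- r3: IF@1 ID@2 stall=0 (-) EX@3 MEM@4 WB@5
I1 mul r5 <- r4,r1: IF@2 ID@3 stall=0 (-) EX@4 MEM@5 WB@6
I2 add r5 <- r3,r1: IF@3 ID@4 stall=0 (-) EX@5 MEM@6 WB@7
I3 mul r3 <- r3,r1: IF@4 ID@5 stall=0 (-) EX@6 MEM@7 WB@8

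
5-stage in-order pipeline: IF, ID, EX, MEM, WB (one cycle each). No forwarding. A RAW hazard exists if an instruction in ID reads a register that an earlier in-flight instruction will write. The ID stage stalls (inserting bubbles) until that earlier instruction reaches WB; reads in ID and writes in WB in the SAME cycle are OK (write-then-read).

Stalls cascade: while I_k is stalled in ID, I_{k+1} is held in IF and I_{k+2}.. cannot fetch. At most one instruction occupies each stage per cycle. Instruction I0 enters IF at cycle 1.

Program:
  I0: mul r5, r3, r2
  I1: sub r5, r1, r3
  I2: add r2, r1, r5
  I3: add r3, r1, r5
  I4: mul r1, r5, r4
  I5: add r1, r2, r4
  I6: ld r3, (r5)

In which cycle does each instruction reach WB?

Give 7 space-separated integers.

I0 mul r5 <- r3,r2: IF@1 ID@2 stall=0 (-) EX@3 MEM@4 WB@5
I1 sub r5 <- r1,r3: IF@2 ID@3 stall=0 (-) EX@4 MEM@5 WB@6
I2 add r2 <- r1,r5: IF@3 ID@4 stall=2 (RAW on I1.r5 (WB@6)) EX@7 MEM@8 WB@9
I3 add r3 <- r1,r5: IF@4 ID@7 stall=0 (-) EX@8 MEM@9 WB@10
I4 mul r1 <- r5,r4: IF@7 ID@8 stall=0 (-) EX@9 MEM@10 WB@11
I5 add r1 <- r2,r4: IF@8 ID@9 stall=0 (-) EX@10 MEM@11 WB@12
I6 ld r3 <- r5: IF@9 ID@10 stall=0 (-) EX@11 MEM@12 WB@13

Answer: 5 6 9 10 11 12 13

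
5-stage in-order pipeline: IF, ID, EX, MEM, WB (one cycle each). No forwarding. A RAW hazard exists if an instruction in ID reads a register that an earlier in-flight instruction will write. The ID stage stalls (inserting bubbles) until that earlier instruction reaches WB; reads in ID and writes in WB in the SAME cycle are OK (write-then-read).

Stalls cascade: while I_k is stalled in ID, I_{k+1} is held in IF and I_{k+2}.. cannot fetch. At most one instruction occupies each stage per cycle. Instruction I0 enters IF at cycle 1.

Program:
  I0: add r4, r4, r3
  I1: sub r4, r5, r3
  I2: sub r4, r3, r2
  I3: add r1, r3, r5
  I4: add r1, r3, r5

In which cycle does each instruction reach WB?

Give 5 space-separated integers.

I0 add r4 <- r4,r3: IF@1 ID@2 stall=0 (-) EX@3 MEM@4 WB@5
I1 sub r4 <- r5,r3: IF@2 ID@3 stall=0 (-) EX@4 MEM@5 WB@6
I2 sub r4 <- r3,r2: IF@3 ID@4 stall=0 (-) EX@5 MEM@6 WB@7
I3 add r1 <- r3,r5: IF@4 ID@5 stall=0 (-) EX@6 MEM@7 WB@8
I4 add r1 <- r3,r5: IF@5 ID@6 stall=0 (-) EX@7 MEM@8 WB@9

Answer: 5 6 7 8 9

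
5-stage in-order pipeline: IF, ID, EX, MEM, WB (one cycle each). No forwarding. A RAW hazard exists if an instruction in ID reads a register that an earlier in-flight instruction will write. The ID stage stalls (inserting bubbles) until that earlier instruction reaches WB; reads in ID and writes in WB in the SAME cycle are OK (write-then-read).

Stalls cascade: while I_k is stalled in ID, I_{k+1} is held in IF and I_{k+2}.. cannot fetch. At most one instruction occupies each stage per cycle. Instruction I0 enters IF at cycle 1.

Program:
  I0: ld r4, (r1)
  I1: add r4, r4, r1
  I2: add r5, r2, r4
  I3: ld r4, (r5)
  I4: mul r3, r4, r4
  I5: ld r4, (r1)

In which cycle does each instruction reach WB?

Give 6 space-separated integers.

I0 ld r4 <- r1: IF@1 ID@2 stall=0 (-) EX@3 MEM@4 WB@5
I1 add r4 <- r4,r1: IF@2 ID@3 stall=2 (RAW on I0.r4 (WB@5)) EX@6 MEM@7 WB@8
I2 add r5 <- r2,r4: IF@3 ID@6 stall=2 (RAW on I1.r4 (WB@8)) EX@9 MEM@10 WB@11
I3 ld r4 <- r5: IF@6 ID@9 stall=2 (RAW on I2.r5 (WB@11)) EX@12 MEM@13 WB@14
I4 mul r3 <- r4,r4: IF@9 ID@12 stall=2 (RAW on I3.r4 (WB@14)) EX@15 MEM@16 WB@17
I5 ld r4 <- r1: IF@12 ID@15 stall=0 (-) EX@16 MEM@17 WB@18

Answer: 5 8 11 14 17 18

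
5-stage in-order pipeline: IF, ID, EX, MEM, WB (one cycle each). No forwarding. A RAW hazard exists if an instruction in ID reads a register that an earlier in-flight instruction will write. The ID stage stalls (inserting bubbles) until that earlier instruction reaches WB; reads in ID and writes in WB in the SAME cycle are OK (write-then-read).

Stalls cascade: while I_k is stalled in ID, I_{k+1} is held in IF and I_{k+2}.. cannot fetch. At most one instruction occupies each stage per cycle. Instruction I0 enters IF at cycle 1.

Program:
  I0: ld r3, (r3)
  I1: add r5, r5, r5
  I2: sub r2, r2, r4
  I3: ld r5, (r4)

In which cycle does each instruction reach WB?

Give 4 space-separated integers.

Answer: 5 6 7 8

Derivation:
I0 ld r3 <- r3: IF@1 ID@2 stall=0 (-) EX@3 MEM@4 WB@5
I1 add r5 <- r5,r5: IF@2 ID@3 stall=0 (-) EX@4 MEM@5 WB@6
I2 sub r2 <- r2,r4: IF@3 ID@4 stall=0 (-) EX@5 MEM@6 WB@7
I3 ld r5 <- r4: IF@4 ID@5 stall=0 (-) EX@6 MEM@7 WB@8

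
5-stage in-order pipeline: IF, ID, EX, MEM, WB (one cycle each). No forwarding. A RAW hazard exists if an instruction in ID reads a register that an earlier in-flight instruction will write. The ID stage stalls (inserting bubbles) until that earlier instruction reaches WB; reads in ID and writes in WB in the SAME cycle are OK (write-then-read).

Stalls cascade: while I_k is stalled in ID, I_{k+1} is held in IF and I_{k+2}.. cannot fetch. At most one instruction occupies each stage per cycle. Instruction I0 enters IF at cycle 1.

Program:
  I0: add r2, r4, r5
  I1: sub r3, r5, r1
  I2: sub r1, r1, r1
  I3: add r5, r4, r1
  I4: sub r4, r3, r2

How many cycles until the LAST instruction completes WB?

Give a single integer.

Answer: 11

Derivation:
I0 add r2 <- r4,r5: IF@1 ID@2 stall=0 (-) EX@3 MEM@4 WB@5
I1 sub r3 <- r5,r1: IF@2 ID@3 stall=0 (-) EX@4 MEM@5 WB@6
I2 sub r1 <- r1,r1: IF@3 ID@4 stall=0 (-) EX@5 MEM@6 WB@7
I3 add r5 <- r4,r1: IF@4 ID@5 stall=2 (RAW on I2.r1 (WB@7)) EX@8 MEM@9 WB@10
I4 sub r4 <- r3,r2: IF@5 ID@8 stall=0 (-) EX@9 MEM@10 WB@11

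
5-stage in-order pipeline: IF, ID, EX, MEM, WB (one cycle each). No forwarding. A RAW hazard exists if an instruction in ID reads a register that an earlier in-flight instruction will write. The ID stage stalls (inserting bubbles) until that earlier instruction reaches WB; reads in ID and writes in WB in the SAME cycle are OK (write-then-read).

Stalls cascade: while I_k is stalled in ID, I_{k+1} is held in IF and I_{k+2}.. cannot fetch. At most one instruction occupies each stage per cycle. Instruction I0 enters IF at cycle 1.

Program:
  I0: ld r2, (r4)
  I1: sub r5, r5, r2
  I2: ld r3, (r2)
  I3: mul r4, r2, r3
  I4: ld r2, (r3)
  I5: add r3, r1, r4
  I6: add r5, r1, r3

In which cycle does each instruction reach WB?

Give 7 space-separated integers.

I0 ld r2 <- r4: IF@1 ID@2 stall=0 (-) EX@3 MEM@4 WB@5
I1 sub r5 <- r5,r2: IF@2 ID@3 stall=2 (RAW on I0.r2 (WB@5)) EX@6 MEM@7 WB@8
I2 ld r3 <- r2: IF@3 ID@6 stall=0 (-) EX@7 MEM@8 WB@9
I3 mul r4 <- r2,r3: IF@6 ID@7 stall=2 (RAW on I2.r3 (WB@9)) EX@10 MEM@11 WB@12
I4 ld r2 <- r3: IF@7 ID@10 stall=0 (-) EX@11 MEM@12 WB@13
I5 add r3 <- r1,r4: IF@10 ID@11 stall=1 (RAW on I3.r4 (WB@12)) EX@13 MEM@14 WB@15
I6 add r5 <- r1,r3: IF@11 ID@13 stall=2 (RAW on I5.r3 (WB@15)) EX@16 MEM@17 WB@18

Answer: 5 8 9 12 13 15 18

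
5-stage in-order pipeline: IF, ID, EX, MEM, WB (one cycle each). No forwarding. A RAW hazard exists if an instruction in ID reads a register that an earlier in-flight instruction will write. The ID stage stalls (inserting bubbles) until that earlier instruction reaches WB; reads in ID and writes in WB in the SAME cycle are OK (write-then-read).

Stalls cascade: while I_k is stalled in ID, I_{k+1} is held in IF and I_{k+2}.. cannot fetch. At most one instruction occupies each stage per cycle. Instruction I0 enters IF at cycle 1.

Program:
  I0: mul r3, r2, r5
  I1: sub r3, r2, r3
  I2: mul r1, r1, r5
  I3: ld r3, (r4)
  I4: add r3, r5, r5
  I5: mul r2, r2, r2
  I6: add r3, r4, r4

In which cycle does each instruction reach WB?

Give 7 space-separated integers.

Answer: 5 8 9 10 11 12 13

Derivation:
I0 mul r3 <- r2,r5: IF@1 ID@2 stall=0 (-) EX@3 MEM@4 WB@5
I1 sub r3 <- r2,r3: IF@2 ID@3 stall=2 (RAW on I0.r3 (WB@5)) EX@6 MEM@7 WB@8
I2 mul r1 <- r1,r5: IF@3 ID@6 stall=0 (-) EX@7 MEM@8 WB@9
I3 ld r3 <- r4: IF@6 ID@7 stall=0 (-) EX@8 MEM@9 WB@10
I4 add r3 <- r5,r5: IF@7 ID@8 stall=0 (-) EX@9 MEM@10 WB@11
I5 mul r2 <- r2,r2: IF@8 ID@9 stall=0 (-) EX@10 MEM@11 WB@12
I6 add r3 <- r4,r4: IF@9 ID@10 stall=0 (-) EX@11 MEM@12 WB@13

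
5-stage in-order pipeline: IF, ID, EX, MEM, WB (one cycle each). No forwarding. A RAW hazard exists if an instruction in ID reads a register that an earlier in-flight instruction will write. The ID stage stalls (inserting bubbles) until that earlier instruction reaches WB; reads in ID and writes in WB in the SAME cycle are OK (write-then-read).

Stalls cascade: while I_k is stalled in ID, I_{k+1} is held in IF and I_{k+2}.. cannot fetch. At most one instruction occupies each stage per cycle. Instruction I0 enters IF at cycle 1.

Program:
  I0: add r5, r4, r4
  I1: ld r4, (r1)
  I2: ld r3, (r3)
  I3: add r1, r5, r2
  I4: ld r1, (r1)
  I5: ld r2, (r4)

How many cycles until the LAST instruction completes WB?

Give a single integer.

Answer: 12

Derivation:
I0 add r5 <- r4,r4: IF@1 ID@2 stall=0 (-) EX@3 MEM@4 WB@5
I1 ld r4 <- r1: IF@2 ID@3 stall=0 (-) EX@4 MEM@5 WB@6
I2 ld r3 <- r3: IF@3 ID@4 stall=0 (-) EX@5 MEM@6 WB@7
I3 add r1 <- r5,r2: IF@4 ID@5 stall=0 (-) EX@6 MEM@7 WB@8
I4 ld r1 <- r1: IF@5 ID@6 stall=2 (RAW on I3.r1 (WB@8)) EX@9 MEM@10 WB@11
I5 ld r2 <- r4: IF@6 ID@9 stall=0 (-) EX@10 MEM@11 WB@12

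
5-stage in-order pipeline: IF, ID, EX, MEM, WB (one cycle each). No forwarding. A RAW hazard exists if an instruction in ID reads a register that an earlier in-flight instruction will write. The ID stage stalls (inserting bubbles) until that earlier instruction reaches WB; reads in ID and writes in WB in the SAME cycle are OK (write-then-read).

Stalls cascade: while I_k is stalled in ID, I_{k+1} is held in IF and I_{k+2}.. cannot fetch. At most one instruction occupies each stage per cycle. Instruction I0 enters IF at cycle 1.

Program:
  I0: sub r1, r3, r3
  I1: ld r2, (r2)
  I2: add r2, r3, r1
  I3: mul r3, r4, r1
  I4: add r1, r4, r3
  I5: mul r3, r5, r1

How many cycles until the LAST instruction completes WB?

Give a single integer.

Answer: 15

Derivation:
I0 sub r1 <- r3,r3: IF@1 ID@2 stall=0 (-) EX@3 MEM@4 WB@5
I1 ld r2 <- r2: IF@2 ID@3 stall=0 (-) EX@4 MEM@5 WB@6
I2 add r2 <- r3,r1: IF@3 ID@4 stall=1 (RAW on I0.r1 (WB@5)) EX@6 MEM@7 WB@8
I3 mul r3 <- r4,r1: IF@4 ID@6 stall=0 (-) EX@7 MEM@8 WB@9
I4 add r1 <- r4,r3: IF@6 ID@7 stall=2 (RAW on I3.r3 (WB@9)) EX@10 MEM@11 WB@12
I5 mul r3 <- r5,r1: IF@7 ID@10 stall=2 (RAW on I4.r1 (WB@12)) EX@13 MEM@14 WB@15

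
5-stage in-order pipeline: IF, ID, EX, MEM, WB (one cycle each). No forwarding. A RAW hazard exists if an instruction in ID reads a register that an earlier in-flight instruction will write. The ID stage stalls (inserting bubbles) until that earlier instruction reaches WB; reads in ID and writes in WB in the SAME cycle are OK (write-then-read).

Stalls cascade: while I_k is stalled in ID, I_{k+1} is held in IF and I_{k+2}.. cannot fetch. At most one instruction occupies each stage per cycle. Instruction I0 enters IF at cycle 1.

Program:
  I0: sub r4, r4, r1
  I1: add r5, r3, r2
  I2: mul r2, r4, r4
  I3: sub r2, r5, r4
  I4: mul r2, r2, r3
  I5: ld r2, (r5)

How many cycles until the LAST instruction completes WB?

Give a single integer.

Answer: 13

Derivation:
I0 sub r4 <- r4,r1: IF@1 ID@2 stall=0 (-) EX@3 MEM@4 WB@5
I1 add r5 <- r3,r2: IF@2 ID@3 stall=0 (-) EX@4 MEM@5 WB@6
I2 mul r2 <- r4,r4: IF@3 ID@4 stall=1 (RAW on I0.r4 (WB@5)) EX@6 MEM@7 WB@8
I3 sub r2 <- r5,r4: IF@4 ID@6 stall=0 (-) EX@7 MEM@8 WB@9
I4 mul r2 <- r2,r3: IF@6 ID@7 stall=2 (RAW on I3.r2 (WB@9)) EX@10 MEM@11 WB@12
I5 ld r2 <- r5: IF@7 ID@10 stall=0 (-) EX@11 MEM@12 WB@13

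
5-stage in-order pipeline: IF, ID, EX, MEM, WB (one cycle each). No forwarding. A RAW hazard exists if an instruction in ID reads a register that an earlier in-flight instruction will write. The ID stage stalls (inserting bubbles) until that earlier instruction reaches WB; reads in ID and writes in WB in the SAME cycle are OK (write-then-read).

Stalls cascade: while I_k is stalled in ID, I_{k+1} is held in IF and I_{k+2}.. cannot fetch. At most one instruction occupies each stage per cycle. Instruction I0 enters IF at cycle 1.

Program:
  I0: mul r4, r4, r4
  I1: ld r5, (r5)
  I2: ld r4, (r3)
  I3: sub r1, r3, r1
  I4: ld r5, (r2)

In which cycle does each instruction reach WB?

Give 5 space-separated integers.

Answer: 5 6 7 8 9

Derivation:
I0 mul r4 <- r4,r4: IF@1 ID@2 stall=0 (-) EX@3 MEM@4 WB@5
I1 ld r5 <- r5: IF@2 ID@3 stall=0 (-) EX@4 MEM@5 WB@6
I2 ld r4 <- r3: IF@3 ID@4 stall=0 (-) EX@5 MEM@6 WB@7
I3 sub r1 <- r3,r1: IF@4 ID@5 stall=0 (-) EX@6 MEM@7 WB@8
I4 ld r5 <- r2: IF@5 ID@6 stall=0 (-) EX@7 MEM@8 WB@9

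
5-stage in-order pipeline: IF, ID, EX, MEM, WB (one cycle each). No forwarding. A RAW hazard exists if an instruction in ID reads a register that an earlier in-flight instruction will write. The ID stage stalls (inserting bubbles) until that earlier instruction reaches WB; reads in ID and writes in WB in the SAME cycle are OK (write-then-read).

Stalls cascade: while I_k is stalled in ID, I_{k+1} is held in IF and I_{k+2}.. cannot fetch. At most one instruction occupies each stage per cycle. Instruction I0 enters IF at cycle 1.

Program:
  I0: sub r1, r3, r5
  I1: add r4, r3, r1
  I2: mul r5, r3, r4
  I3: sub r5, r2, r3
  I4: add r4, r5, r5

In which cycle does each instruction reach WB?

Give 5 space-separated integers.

I0 sub r1 <- r3,r5: IF@1 ID@2 stall=0 (-) EX@3 MEM@4 WB@5
I1 add r4 <- r3,r1: IF@2 ID@3 stall=2 (RAW on I0.r1 (WB@5)) EX@6 MEM@7 WB@8
I2 mul r5 <- r3,r4: IF@3 ID@6 stall=2 (RAW on I1.r4 (WB@8)) EX@9 MEM@10 WB@11
I3 sub r5 <- r2,r3: IF@6 ID@9 stall=0 (-) EX@10 MEM@11 WB@12
I4 add r4 <- r5,r5: IF@9 ID@10 stall=2 (RAW on I3.r5 (WB@12)) EX@13 MEM@14 WB@15

Answer: 5 8 11 12 15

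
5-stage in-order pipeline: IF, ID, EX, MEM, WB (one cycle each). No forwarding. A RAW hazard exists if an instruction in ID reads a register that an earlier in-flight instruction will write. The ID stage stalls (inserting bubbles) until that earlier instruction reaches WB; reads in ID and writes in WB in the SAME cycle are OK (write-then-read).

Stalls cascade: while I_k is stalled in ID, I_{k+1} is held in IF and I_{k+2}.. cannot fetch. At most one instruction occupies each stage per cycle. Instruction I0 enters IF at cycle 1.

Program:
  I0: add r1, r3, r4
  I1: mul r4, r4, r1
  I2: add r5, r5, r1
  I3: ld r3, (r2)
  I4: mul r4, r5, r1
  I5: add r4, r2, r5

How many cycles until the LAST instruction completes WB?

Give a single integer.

I0 add r1 <- r3,r4: IF@1 ID@2 stall=0 (-) EX@3 MEM@4 WB@5
I1 mul r4 <- r4,r1: IF@2 ID@3 stall=2 (RAW on I0.r1 (WB@5)) EX@6 MEM@7 WB@8
I2 add r5 <- r5,r1: IF@3 ID@6 stall=0 (-) EX@7 MEM@8 WB@9
I3 ld r3 <- r2: IF@6 ID@7 stall=0 (-) EX@8 MEM@9 WB@10
I4 mul r4 <- r5,r1: IF@7 ID@8 stall=1 (RAW on I2.r5 (WB@9)) EX@10 MEM@11 WB@12
I5 add r4 <- r2,r5: IF@8 ID@10 stall=0 (-) EX@11 MEM@12 WB@13

Answer: 13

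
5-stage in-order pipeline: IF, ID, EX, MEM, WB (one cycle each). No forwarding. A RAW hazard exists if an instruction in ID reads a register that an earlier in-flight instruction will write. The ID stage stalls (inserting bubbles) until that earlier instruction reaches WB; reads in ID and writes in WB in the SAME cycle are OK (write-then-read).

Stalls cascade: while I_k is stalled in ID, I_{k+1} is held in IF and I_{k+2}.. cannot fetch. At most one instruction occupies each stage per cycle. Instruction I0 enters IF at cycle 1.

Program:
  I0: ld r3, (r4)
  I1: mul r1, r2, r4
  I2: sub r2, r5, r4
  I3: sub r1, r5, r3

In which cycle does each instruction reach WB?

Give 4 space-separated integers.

I0 ld r3 <- r4: IF@1 ID@2 stall=0 (-) EX@3 MEM@4 WB@5
I1 mul r1 <- r2,r4: IF@2 ID@3 stall=0 (-) EX@4 MEM@5 WB@6
I2 sub r2 <- r5,r4: IF@3 ID@4 stall=0 (-) EX@5 MEM@6 WB@7
I3 sub r1 <- r5,r3: IF@4 ID@5 stall=0 (-) EX@6 MEM@7 WB@8

Answer: 5 6 7 8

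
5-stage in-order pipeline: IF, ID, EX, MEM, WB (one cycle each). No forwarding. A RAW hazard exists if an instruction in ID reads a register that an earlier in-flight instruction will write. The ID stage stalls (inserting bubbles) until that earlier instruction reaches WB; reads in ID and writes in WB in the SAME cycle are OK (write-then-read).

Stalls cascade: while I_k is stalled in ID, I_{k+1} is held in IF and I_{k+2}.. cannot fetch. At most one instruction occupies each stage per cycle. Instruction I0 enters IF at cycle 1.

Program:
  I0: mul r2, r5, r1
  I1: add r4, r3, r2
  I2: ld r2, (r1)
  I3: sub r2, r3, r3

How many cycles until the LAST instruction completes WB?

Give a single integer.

I0 mul r2 <- r5,r1: IF@1 ID@2 stall=0 (-) EX@3 MEM@4 WB@5
I1 add r4 <- r3,r2: IF@2 ID@3 stall=2 (RAW on I0.r2 (WB@5)) EX@6 MEM@7 WB@8
I2 ld r2 <- r1: IF@3 ID@6 stall=0 (-) EX@7 MEM@8 WB@9
I3 sub r2 <- r3,r3: IF@6 ID@7 stall=0 (-) EX@8 MEM@9 WB@10

Answer: 10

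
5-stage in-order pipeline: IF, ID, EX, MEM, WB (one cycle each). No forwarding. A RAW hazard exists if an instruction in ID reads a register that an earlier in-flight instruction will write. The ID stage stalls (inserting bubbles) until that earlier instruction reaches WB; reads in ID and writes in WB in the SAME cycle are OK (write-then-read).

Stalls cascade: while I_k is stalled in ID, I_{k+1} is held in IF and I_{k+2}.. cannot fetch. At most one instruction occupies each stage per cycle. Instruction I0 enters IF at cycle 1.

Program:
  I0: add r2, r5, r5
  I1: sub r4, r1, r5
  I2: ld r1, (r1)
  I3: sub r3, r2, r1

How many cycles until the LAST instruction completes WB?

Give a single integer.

I0 add r2 <- r5,r5: IF@1 ID@2 stall=0 (-) EX@3 MEM@4 WB@5
I1 sub r4 <- r1,r5: IF@2 ID@3 stall=0 (-) EX@4 MEM@5 WB@6
I2 ld r1 <- r1: IF@3 ID@4 stall=0 (-) EX@5 MEM@6 WB@7
I3 sub r3 <- r2,r1: IF@4 ID@5 stall=2 (RAW on I2.r1 (WB@7)) EX@8 MEM@9 WB@10

Answer: 10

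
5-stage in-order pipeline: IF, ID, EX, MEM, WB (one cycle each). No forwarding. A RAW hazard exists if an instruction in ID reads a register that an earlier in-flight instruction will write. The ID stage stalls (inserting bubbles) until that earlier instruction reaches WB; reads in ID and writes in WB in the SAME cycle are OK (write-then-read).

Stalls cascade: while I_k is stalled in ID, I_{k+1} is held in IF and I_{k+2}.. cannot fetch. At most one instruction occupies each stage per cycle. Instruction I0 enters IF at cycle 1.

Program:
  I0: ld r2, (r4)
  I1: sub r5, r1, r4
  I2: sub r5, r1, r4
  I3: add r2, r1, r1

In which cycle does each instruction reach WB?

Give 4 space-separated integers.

I0 ld r2 <- r4: IF@1 ID@2 stall=0 (-) EX@3 MEM@4 WB@5
I1 sub r5 <- r1,r4: IF@2 ID@3 stall=0 (-) EX@4 MEM@5 WB@6
I2 sub r5 <- r1,r4: IF@3 ID@4 stall=0 (-) EX@5 MEM@6 WB@7
I3 add r2 <- r1,r1: IF@4 ID@5 stall=0 (-) EX@6 MEM@7 WB@8

Answer: 5 6 7 8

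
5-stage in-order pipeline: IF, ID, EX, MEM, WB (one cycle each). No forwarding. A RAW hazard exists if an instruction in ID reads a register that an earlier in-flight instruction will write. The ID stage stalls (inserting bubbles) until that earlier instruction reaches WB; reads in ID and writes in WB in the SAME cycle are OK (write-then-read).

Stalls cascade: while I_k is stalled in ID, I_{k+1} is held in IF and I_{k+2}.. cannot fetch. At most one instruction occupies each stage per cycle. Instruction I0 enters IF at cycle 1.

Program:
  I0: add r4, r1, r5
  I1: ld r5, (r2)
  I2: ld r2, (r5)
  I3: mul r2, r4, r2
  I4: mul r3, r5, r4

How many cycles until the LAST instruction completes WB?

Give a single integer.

I0 add r4 <- r1,r5: IF@1 ID@2 stall=0 (-) EX@3 MEM@4 WB@5
I1 ld r5 <- r2: IF@2 ID@3 stall=0 (-) EX@4 MEM@5 WB@6
I2 ld r2 <- r5: IF@3 ID@4 stall=2 (RAW on I1.r5 (WB@6)) EX@7 MEM@8 WB@9
I3 mul r2 <- r4,r2: IF@4 ID@7 stall=2 (RAW on I2.r2 (WB@9)) EX@10 MEM@11 WB@12
I4 mul r3 <- r5,r4: IF@7 ID@10 stall=0 (-) EX@11 MEM@12 WB@13

Answer: 13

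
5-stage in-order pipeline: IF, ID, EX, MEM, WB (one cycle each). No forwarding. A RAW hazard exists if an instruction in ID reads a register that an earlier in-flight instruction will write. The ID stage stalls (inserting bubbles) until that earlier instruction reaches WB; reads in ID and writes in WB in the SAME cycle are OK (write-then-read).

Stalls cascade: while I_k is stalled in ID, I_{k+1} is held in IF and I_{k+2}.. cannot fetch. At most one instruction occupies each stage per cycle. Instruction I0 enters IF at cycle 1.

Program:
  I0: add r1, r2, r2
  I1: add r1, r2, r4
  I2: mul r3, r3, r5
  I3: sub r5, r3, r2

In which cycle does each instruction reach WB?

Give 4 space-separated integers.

Answer: 5 6 7 10

Derivation:
I0 add r1 <- r2,r2: IF@1 ID@2 stall=0 (-) EX@3 MEM@4 WB@5
I1 add r1 <- r2,r4: IF@2 ID@3 stall=0 (-) EX@4 MEM@5 WB@6
I2 mul r3 <- r3,r5: IF@3 ID@4 stall=0 (-) EX@5 MEM@6 WB@7
I3 sub r5 <- r3,r2: IF@4 ID@5 stall=2 (RAW on I2.r3 (WB@7)) EX@8 MEM@9 WB@10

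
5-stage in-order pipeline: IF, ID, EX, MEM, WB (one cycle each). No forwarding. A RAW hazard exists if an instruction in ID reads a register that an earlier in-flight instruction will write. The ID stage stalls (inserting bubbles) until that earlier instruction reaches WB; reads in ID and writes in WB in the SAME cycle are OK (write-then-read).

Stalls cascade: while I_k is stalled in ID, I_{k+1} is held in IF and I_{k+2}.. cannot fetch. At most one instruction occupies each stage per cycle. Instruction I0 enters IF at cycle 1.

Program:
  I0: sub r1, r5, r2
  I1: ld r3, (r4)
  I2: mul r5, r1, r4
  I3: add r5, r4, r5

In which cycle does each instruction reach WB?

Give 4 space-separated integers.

Answer: 5 6 8 11

Derivation:
I0 sub r1 <- r5,r2: IF@1 ID@2 stall=0 (-) EX@3 MEM@4 WB@5
I1 ld r3 <- r4: IF@2 ID@3 stall=0 (-) EX@4 MEM@5 WB@6
I2 mul r5 <- r1,r4: IF@3 ID@4 stall=1 (RAW on I0.r1 (WB@5)) EX@6 MEM@7 WB@8
I3 add r5 <- r4,r5: IF@4 ID@6 stall=2 (RAW on I2.r5 (WB@8)) EX@9 MEM@10 WB@11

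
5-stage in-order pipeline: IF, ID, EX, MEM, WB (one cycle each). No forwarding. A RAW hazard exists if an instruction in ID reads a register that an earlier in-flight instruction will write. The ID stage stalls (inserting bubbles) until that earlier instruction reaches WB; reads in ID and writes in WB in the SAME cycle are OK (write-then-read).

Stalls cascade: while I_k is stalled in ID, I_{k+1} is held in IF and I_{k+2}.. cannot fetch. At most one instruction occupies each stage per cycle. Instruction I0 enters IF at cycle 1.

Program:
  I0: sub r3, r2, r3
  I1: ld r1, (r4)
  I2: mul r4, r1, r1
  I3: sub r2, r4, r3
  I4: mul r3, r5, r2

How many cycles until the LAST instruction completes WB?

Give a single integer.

Answer: 15

Derivation:
I0 sub r3 <- r2,r3: IF@1 ID@2 stall=0 (-) EX@3 MEM@4 WB@5
I1 ld r1 <- r4: IF@2 ID@3 stall=0 (-) EX@4 MEM@5 WB@6
I2 mul r4 <- r1,r1: IF@3 ID@4 stall=2 (RAW on I1.r1 (WB@6)) EX@7 MEM@8 WB@9
I3 sub r2 <- r4,r3: IF@4 ID@7 stall=2 (RAW on I2.r4 (WB@9)) EX@10 MEM@11 WB@12
I4 mul r3 <- r5,r2: IF@7 ID@10 stall=2 (RAW on I3.r2 (WB@12)) EX@13 MEM@14 WB@15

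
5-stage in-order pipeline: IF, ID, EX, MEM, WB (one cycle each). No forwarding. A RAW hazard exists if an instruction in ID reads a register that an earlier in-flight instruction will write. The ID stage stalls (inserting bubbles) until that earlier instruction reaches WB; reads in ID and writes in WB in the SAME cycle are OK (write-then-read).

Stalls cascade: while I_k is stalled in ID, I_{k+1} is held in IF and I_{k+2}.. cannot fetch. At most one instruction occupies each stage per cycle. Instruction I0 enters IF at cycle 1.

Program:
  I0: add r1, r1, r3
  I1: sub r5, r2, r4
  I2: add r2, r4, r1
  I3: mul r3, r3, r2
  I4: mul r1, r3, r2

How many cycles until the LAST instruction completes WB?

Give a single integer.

I0 add r1 <- r1,r3: IF@1 ID@2 stall=0 (-) EX@3 MEM@4 WB@5
I1 sub r5 <- r2,r4: IF@2 ID@3 stall=0 (-) EX@4 MEM@5 WB@6
I2 add r2 <- r4,r1: IF@3 ID@4 stall=1 (RAW on I0.r1 (WB@5)) EX@6 MEM@7 WB@8
I3 mul r3 <- r3,r2: IF@4 ID@6 stall=2 (RAW on I2.r2 (WB@8)) EX@9 MEM@10 WB@11
I4 mul r1 <- r3,r2: IF@6 ID@9 stall=2 (RAW on I3.r3 (WB@11)) EX@12 MEM@13 WB@14

Answer: 14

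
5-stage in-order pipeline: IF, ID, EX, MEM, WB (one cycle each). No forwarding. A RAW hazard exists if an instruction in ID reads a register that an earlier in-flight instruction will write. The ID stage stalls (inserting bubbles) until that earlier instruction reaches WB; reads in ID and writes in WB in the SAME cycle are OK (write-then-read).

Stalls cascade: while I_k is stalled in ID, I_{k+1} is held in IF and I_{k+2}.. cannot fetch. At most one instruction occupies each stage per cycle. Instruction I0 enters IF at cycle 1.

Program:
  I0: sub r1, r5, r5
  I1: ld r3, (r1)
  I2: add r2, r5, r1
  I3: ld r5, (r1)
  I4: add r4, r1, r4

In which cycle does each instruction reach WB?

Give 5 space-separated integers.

Answer: 5 8 9 10 11

Derivation:
I0 sub r1 <- r5,r5: IF@1 ID@2 stall=0 (-) EX@3 MEM@4 WB@5
I1 ld r3 <- r1: IF@2 ID@3 stall=2 (RAW on I0.r1 (WB@5)) EX@6 MEM@7 WB@8
I2 add r2 <- r5,r1: IF@3 ID@6 stall=0 (-) EX@7 MEM@8 WB@9
I3 ld r5 <- r1: IF@6 ID@7 stall=0 (-) EX@8 MEM@9 WB@10
I4 add r4 <- r1,r4: IF@7 ID@8 stall=0 (-) EX@9 MEM@10 WB@11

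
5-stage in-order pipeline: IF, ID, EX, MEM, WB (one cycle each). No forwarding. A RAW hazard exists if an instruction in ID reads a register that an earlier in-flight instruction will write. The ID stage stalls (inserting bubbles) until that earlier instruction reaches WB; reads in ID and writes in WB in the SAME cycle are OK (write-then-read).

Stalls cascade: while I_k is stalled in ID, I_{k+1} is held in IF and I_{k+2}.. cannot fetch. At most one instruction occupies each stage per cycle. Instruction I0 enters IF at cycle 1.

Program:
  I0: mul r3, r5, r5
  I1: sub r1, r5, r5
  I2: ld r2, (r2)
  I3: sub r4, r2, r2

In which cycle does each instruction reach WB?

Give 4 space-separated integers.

I0 mul r3 <- r5,r5: IF@1 ID@2 stall=0 (-) EX@3 MEM@4 WB@5
I1 sub r1 <- r5,r5: IF@2 ID@3 stall=0 (-) EX@4 MEM@5 WB@6
I2 ld r2 <- r2: IF@3 ID@4 stall=0 (-) EX@5 MEM@6 WB@7
I3 sub r4 <- r2,r2: IF@4 ID@5 stall=2 (RAW on I2.r2 (WB@7)) EX@8 MEM@9 WB@10

Answer: 5 6 7 10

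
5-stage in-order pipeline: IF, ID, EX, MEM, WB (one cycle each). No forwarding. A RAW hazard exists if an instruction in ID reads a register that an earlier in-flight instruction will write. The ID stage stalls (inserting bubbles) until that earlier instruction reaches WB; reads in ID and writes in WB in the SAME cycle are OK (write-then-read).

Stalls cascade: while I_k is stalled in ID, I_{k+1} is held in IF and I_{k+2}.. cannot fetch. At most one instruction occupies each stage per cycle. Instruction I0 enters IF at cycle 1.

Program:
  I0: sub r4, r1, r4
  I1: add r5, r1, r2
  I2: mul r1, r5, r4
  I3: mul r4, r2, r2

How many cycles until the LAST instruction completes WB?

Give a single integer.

Answer: 10

Derivation:
I0 sub r4 <- r1,r4: IF@1 ID@2 stall=0 (-) EX@3 MEM@4 WB@5
I1 add r5 <- r1,r2: IF@2 ID@3 stall=0 (-) EX@4 MEM@5 WB@6
I2 mul r1 <- r5,r4: IF@3 ID@4 stall=2 (RAW on I1.r5 (WB@6)) EX@7 MEM@8 WB@9
I3 mul r4 <- r2,r2: IF@4 ID@7 stall=0 (-) EX@8 MEM@9 WB@10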